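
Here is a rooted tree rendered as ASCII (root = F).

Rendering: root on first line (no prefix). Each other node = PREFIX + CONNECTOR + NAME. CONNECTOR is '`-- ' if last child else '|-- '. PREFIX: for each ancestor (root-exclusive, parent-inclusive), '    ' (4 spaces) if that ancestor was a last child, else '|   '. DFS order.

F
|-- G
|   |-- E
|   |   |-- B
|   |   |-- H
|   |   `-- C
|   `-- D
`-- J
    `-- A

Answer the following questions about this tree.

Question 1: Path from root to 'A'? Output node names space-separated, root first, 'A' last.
Answer: F J A

Derivation:
Walk down from root: F -> J -> A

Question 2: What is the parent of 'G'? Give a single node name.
Scan adjacency: G appears as child of F

Answer: F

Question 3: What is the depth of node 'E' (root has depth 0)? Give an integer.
Path from root to E: F -> G -> E
Depth = number of edges = 2

Answer: 2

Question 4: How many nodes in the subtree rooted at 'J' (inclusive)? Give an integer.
Subtree rooted at J contains: A, J
Count = 2

Answer: 2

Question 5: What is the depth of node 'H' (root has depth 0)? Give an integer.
Path from root to H: F -> G -> E -> H
Depth = number of edges = 3

Answer: 3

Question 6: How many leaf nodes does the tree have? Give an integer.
Leaves (nodes with no children): A, B, C, D, H

Answer: 5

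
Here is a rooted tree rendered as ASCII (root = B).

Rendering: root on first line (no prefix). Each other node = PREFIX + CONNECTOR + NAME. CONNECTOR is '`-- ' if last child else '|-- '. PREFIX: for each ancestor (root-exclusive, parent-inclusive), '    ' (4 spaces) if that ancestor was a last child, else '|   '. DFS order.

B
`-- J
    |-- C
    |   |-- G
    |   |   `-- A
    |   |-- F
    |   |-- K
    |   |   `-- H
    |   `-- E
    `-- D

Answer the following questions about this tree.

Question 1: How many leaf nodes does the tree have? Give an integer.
Leaves (nodes with no children): A, D, E, F, H

Answer: 5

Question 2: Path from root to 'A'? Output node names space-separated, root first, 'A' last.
Walk down from root: B -> J -> C -> G -> A

Answer: B J C G A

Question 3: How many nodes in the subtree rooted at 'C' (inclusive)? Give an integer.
Answer: 7

Derivation:
Subtree rooted at C contains: A, C, E, F, G, H, K
Count = 7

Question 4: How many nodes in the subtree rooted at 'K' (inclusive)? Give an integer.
Answer: 2

Derivation:
Subtree rooted at K contains: H, K
Count = 2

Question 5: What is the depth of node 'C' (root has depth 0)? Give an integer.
Path from root to C: B -> J -> C
Depth = number of edges = 2

Answer: 2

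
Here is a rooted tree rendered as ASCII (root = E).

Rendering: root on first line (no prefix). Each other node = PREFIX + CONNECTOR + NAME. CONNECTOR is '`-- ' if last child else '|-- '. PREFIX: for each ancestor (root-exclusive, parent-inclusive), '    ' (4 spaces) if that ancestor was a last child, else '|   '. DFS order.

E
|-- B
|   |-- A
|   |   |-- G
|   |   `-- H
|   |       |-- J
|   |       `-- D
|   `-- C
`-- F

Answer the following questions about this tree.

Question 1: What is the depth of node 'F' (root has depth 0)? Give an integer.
Answer: 1

Derivation:
Path from root to F: E -> F
Depth = number of edges = 1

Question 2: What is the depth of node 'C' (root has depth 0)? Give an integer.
Path from root to C: E -> B -> C
Depth = number of edges = 2

Answer: 2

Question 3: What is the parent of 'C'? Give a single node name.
Scan adjacency: C appears as child of B

Answer: B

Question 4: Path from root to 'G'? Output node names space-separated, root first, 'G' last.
Answer: E B A G

Derivation:
Walk down from root: E -> B -> A -> G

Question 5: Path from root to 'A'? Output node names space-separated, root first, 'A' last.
Answer: E B A

Derivation:
Walk down from root: E -> B -> A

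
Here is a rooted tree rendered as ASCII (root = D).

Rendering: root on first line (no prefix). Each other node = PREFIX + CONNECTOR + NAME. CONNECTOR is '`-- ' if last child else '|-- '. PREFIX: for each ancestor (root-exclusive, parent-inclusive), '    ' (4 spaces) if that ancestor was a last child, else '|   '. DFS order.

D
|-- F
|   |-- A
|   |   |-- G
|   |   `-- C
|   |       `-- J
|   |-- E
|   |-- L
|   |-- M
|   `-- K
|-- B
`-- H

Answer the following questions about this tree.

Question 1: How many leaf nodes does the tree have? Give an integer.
Answer: 8

Derivation:
Leaves (nodes with no children): B, E, G, H, J, K, L, M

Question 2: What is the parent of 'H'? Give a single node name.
Answer: D

Derivation:
Scan adjacency: H appears as child of D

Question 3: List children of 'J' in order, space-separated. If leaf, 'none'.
Answer: none

Derivation:
Node J's children (from adjacency): (leaf)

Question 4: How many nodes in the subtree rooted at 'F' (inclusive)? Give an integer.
Subtree rooted at F contains: A, C, E, F, G, J, K, L, M
Count = 9

Answer: 9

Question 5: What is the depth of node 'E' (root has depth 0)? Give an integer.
Path from root to E: D -> F -> E
Depth = number of edges = 2

Answer: 2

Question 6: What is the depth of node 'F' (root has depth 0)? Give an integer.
Path from root to F: D -> F
Depth = number of edges = 1

Answer: 1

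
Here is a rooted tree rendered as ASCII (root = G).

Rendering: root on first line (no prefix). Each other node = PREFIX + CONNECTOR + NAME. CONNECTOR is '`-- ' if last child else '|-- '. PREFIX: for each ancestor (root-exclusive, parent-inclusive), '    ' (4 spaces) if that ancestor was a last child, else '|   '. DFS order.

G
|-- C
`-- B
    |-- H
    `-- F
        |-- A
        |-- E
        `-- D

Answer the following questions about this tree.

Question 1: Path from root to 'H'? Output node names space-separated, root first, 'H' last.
Walk down from root: G -> B -> H

Answer: G B H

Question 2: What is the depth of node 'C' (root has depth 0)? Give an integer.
Path from root to C: G -> C
Depth = number of edges = 1

Answer: 1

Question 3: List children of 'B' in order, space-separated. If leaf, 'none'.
Node B's children (from adjacency): H, F

Answer: H F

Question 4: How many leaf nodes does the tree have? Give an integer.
Answer: 5

Derivation:
Leaves (nodes with no children): A, C, D, E, H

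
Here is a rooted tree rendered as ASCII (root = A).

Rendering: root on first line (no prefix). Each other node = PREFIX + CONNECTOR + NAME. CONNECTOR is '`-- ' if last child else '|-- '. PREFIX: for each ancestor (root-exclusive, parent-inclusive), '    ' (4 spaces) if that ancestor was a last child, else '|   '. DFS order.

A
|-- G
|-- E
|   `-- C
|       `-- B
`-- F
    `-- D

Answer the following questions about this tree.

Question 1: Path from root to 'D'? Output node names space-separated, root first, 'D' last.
Walk down from root: A -> F -> D

Answer: A F D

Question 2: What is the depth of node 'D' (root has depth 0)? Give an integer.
Path from root to D: A -> F -> D
Depth = number of edges = 2

Answer: 2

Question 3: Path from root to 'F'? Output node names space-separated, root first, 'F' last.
Answer: A F

Derivation:
Walk down from root: A -> F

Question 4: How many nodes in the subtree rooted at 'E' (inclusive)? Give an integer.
Answer: 3

Derivation:
Subtree rooted at E contains: B, C, E
Count = 3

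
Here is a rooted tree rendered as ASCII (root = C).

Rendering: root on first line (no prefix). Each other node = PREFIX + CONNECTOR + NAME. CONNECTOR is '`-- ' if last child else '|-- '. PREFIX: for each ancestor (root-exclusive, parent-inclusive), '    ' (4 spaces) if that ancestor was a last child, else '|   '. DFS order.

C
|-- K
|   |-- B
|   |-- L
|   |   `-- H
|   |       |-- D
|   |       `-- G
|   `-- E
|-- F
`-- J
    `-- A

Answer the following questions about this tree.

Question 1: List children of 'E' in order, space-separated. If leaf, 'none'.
Node E's children (from adjacency): (leaf)

Answer: none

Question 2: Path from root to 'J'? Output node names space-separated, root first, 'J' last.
Answer: C J

Derivation:
Walk down from root: C -> J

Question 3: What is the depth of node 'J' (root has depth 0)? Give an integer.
Answer: 1

Derivation:
Path from root to J: C -> J
Depth = number of edges = 1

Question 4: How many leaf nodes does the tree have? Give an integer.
Answer: 6

Derivation:
Leaves (nodes with no children): A, B, D, E, F, G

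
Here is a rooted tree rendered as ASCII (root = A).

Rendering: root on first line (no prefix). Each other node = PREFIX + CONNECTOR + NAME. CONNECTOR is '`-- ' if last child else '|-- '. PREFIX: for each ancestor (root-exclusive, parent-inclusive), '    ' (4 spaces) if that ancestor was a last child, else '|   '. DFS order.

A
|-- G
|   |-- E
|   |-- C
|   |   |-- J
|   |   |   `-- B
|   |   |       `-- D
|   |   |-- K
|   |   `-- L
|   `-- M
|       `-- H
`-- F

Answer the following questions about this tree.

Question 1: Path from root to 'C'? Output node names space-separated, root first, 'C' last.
Walk down from root: A -> G -> C

Answer: A G C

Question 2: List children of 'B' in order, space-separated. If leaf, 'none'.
Answer: D

Derivation:
Node B's children (from adjacency): D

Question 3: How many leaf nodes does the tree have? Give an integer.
Answer: 6

Derivation:
Leaves (nodes with no children): D, E, F, H, K, L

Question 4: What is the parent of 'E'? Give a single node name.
Answer: G

Derivation:
Scan adjacency: E appears as child of G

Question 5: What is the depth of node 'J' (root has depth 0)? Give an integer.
Path from root to J: A -> G -> C -> J
Depth = number of edges = 3

Answer: 3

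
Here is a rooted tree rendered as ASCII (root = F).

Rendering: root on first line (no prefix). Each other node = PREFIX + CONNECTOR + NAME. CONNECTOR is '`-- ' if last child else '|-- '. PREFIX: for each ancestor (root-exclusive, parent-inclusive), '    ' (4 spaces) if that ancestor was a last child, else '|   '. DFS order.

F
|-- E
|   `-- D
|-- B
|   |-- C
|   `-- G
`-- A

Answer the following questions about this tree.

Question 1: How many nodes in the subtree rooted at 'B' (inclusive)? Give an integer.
Answer: 3

Derivation:
Subtree rooted at B contains: B, C, G
Count = 3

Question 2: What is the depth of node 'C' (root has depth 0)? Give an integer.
Answer: 2

Derivation:
Path from root to C: F -> B -> C
Depth = number of edges = 2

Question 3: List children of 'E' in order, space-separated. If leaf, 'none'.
Answer: D

Derivation:
Node E's children (from adjacency): D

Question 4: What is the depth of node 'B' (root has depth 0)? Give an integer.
Answer: 1

Derivation:
Path from root to B: F -> B
Depth = number of edges = 1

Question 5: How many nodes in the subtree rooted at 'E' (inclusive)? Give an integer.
Answer: 2

Derivation:
Subtree rooted at E contains: D, E
Count = 2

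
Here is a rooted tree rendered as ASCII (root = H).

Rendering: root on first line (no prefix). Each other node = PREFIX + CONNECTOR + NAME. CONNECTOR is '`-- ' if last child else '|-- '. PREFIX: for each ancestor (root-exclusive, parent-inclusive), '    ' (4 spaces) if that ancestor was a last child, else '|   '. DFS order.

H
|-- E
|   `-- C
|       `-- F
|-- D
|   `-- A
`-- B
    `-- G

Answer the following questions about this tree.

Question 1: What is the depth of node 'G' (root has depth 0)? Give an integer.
Answer: 2

Derivation:
Path from root to G: H -> B -> G
Depth = number of edges = 2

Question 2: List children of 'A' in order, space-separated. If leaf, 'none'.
Answer: none

Derivation:
Node A's children (from adjacency): (leaf)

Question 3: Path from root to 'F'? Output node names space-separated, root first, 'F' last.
Walk down from root: H -> E -> C -> F

Answer: H E C F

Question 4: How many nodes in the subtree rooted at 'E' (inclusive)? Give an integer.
Answer: 3

Derivation:
Subtree rooted at E contains: C, E, F
Count = 3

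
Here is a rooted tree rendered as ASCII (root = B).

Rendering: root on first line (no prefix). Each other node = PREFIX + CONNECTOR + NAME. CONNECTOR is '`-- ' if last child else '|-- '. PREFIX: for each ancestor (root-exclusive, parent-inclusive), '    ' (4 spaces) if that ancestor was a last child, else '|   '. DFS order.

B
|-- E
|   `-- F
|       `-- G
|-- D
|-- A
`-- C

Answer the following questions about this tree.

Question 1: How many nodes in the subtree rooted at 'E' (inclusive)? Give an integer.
Subtree rooted at E contains: E, F, G
Count = 3

Answer: 3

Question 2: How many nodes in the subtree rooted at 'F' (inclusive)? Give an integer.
Subtree rooted at F contains: F, G
Count = 2

Answer: 2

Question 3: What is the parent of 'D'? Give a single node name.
Scan adjacency: D appears as child of B

Answer: B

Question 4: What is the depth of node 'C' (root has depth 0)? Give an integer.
Path from root to C: B -> C
Depth = number of edges = 1

Answer: 1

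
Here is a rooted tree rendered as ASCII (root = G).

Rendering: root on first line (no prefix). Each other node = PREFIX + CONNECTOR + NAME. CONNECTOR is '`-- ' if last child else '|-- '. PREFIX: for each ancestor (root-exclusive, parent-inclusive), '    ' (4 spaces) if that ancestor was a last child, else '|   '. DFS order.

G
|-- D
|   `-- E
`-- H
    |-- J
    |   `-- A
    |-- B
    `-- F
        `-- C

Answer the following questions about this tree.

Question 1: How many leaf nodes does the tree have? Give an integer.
Answer: 4

Derivation:
Leaves (nodes with no children): A, B, C, E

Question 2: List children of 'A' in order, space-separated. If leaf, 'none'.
Node A's children (from adjacency): (leaf)

Answer: none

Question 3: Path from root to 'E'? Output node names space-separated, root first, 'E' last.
Walk down from root: G -> D -> E

Answer: G D E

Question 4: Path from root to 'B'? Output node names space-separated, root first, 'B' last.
Answer: G H B

Derivation:
Walk down from root: G -> H -> B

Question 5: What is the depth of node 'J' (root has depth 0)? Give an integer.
Answer: 2

Derivation:
Path from root to J: G -> H -> J
Depth = number of edges = 2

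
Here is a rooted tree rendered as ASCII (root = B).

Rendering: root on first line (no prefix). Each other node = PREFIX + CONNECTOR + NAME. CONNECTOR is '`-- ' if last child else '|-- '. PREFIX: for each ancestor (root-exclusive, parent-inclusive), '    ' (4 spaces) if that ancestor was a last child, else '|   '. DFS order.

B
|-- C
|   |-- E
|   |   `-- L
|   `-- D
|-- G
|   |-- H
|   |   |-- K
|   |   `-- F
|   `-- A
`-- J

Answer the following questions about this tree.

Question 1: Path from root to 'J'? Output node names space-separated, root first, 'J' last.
Answer: B J

Derivation:
Walk down from root: B -> J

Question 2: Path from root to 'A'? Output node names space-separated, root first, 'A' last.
Answer: B G A

Derivation:
Walk down from root: B -> G -> A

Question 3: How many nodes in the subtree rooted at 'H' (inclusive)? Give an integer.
Answer: 3

Derivation:
Subtree rooted at H contains: F, H, K
Count = 3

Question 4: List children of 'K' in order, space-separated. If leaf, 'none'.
Answer: none

Derivation:
Node K's children (from adjacency): (leaf)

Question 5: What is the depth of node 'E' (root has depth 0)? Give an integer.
Path from root to E: B -> C -> E
Depth = number of edges = 2

Answer: 2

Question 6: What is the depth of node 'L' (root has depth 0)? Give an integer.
Path from root to L: B -> C -> E -> L
Depth = number of edges = 3

Answer: 3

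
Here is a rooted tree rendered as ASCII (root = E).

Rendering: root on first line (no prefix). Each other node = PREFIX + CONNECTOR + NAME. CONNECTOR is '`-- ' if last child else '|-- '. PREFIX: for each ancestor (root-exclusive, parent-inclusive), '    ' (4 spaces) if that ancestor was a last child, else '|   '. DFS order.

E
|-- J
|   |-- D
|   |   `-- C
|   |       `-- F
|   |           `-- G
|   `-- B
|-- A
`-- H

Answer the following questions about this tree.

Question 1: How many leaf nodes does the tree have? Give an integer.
Answer: 4

Derivation:
Leaves (nodes with no children): A, B, G, H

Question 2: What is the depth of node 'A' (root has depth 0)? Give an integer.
Answer: 1

Derivation:
Path from root to A: E -> A
Depth = number of edges = 1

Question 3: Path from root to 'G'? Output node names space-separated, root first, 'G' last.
Answer: E J D C F G

Derivation:
Walk down from root: E -> J -> D -> C -> F -> G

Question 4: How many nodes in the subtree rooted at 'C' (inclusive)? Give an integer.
Subtree rooted at C contains: C, F, G
Count = 3

Answer: 3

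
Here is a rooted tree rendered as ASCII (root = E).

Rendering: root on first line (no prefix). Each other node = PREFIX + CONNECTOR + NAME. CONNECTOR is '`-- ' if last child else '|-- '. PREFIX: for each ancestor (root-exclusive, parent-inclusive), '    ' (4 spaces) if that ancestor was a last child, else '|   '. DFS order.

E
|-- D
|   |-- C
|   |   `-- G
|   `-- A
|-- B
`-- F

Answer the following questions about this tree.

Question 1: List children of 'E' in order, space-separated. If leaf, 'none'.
Answer: D B F

Derivation:
Node E's children (from adjacency): D, B, F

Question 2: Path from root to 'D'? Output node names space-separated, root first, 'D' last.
Answer: E D

Derivation:
Walk down from root: E -> D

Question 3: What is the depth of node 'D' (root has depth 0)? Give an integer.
Path from root to D: E -> D
Depth = number of edges = 1

Answer: 1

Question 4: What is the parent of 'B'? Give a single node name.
Scan adjacency: B appears as child of E

Answer: E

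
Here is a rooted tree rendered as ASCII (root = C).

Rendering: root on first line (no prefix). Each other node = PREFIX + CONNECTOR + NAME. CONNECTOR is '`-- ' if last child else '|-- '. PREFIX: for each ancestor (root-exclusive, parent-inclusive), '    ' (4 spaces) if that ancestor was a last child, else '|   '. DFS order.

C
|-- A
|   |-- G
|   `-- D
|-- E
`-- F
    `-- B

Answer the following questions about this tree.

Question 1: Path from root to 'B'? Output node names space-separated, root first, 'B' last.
Answer: C F B

Derivation:
Walk down from root: C -> F -> B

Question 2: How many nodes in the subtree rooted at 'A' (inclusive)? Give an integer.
Answer: 3

Derivation:
Subtree rooted at A contains: A, D, G
Count = 3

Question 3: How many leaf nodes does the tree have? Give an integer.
Answer: 4

Derivation:
Leaves (nodes with no children): B, D, E, G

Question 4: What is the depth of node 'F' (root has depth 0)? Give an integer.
Path from root to F: C -> F
Depth = number of edges = 1

Answer: 1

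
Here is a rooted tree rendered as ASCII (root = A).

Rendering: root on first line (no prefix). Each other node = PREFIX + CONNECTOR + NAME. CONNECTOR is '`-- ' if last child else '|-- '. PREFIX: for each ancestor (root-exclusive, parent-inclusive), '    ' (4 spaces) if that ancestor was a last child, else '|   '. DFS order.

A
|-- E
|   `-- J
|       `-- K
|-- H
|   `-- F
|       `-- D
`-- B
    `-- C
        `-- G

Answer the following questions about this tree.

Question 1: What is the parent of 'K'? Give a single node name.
Answer: J

Derivation:
Scan adjacency: K appears as child of J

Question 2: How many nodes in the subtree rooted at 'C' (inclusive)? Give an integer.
Answer: 2

Derivation:
Subtree rooted at C contains: C, G
Count = 2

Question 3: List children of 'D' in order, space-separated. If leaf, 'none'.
Node D's children (from adjacency): (leaf)

Answer: none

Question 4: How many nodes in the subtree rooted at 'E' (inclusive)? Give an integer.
Subtree rooted at E contains: E, J, K
Count = 3

Answer: 3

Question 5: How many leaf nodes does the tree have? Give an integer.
Leaves (nodes with no children): D, G, K

Answer: 3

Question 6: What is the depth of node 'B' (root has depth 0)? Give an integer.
Answer: 1

Derivation:
Path from root to B: A -> B
Depth = number of edges = 1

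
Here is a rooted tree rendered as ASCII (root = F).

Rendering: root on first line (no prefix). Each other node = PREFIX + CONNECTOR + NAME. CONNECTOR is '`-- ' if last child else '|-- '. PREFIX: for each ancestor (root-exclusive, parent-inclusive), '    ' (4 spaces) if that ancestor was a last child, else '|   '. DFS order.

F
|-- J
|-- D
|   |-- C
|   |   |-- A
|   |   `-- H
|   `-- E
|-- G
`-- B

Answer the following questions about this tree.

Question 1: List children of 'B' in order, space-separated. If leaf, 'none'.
Node B's children (from adjacency): (leaf)

Answer: none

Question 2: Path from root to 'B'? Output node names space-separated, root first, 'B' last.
Walk down from root: F -> B

Answer: F B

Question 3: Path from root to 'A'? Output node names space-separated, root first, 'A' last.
Walk down from root: F -> D -> C -> A

Answer: F D C A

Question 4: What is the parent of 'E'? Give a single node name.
Answer: D

Derivation:
Scan adjacency: E appears as child of D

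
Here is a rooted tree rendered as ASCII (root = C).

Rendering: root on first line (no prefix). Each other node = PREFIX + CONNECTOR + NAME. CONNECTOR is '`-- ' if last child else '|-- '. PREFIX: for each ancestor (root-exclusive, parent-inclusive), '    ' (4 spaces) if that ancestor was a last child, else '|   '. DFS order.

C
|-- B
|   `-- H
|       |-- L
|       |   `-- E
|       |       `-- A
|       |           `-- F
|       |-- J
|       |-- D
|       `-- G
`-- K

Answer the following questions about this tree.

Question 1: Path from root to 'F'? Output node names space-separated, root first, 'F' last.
Answer: C B H L E A F

Derivation:
Walk down from root: C -> B -> H -> L -> E -> A -> F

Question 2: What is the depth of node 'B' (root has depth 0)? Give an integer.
Path from root to B: C -> B
Depth = number of edges = 1

Answer: 1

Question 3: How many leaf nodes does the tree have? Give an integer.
Answer: 5

Derivation:
Leaves (nodes with no children): D, F, G, J, K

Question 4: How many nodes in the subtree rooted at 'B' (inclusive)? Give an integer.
Subtree rooted at B contains: A, B, D, E, F, G, H, J, L
Count = 9

Answer: 9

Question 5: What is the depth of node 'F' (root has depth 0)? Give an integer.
Answer: 6

Derivation:
Path from root to F: C -> B -> H -> L -> E -> A -> F
Depth = number of edges = 6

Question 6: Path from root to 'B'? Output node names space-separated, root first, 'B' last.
Answer: C B

Derivation:
Walk down from root: C -> B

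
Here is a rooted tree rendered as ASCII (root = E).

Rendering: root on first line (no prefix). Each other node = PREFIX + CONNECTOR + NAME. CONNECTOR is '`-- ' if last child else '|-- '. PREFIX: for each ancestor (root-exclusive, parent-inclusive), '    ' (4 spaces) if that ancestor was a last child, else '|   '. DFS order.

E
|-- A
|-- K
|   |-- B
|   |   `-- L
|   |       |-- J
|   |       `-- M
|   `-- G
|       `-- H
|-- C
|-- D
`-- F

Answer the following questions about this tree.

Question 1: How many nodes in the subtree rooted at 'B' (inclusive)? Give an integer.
Answer: 4

Derivation:
Subtree rooted at B contains: B, J, L, M
Count = 4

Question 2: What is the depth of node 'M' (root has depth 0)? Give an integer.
Answer: 4

Derivation:
Path from root to M: E -> K -> B -> L -> M
Depth = number of edges = 4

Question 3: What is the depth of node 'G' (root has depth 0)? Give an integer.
Path from root to G: E -> K -> G
Depth = number of edges = 2

Answer: 2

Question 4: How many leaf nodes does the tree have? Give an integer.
Answer: 7

Derivation:
Leaves (nodes with no children): A, C, D, F, H, J, M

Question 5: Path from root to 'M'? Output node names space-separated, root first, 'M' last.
Walk down from root: E -> K -> B -> L -> M

Answer: E K B L M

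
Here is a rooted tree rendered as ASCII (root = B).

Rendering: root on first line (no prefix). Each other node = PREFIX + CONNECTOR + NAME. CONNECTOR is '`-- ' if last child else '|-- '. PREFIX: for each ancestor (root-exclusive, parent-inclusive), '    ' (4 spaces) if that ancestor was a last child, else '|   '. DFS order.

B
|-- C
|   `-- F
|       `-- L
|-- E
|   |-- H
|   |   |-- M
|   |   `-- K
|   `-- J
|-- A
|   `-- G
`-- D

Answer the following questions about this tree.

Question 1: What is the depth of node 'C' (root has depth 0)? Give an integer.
Answer: 1

Derivation:
Path from root to C: B -> C
Depth = number of edges = 1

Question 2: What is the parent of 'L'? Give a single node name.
Answer: F

Derivation:
Scan adjacency: L appears as child of F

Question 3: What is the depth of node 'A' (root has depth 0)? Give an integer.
Path from root to A: B -> A
Depth = number of edges = 1

Answer: 1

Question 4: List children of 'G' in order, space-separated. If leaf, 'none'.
Answer: none

Derivation:
Node G's children (from adjacency): (leaf)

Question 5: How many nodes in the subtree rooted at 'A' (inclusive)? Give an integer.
Subtree rooted at A contains: A, G
Count = 2

Answer: 2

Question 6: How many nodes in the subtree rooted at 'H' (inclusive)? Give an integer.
Answer: 3

Derivation:
Subtree rooted at H contains: H, K, M
Count = 3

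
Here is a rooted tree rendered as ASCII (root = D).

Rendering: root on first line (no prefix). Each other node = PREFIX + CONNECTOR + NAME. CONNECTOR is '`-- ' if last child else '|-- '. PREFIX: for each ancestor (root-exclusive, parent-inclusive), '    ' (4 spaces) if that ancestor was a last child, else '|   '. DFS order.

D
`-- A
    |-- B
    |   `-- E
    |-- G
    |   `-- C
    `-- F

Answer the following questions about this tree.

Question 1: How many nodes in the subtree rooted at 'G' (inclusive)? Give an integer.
Subtree rooted at G contains: C, G
Count = 2

Answer: 2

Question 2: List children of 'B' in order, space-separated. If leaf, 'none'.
Node B's children (from adjacency): E

Answer: E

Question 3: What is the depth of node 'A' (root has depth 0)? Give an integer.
Answer: 1

Derivation:
Path from root to A: D -> A
Depth = number of edges = 1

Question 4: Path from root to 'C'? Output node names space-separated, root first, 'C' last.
Answer: D A G C

Derivation:
Walk down from root: D -> A -> G -> C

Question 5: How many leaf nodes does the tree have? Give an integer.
Leaves (nodes with no children): C, E, F

Answer: 3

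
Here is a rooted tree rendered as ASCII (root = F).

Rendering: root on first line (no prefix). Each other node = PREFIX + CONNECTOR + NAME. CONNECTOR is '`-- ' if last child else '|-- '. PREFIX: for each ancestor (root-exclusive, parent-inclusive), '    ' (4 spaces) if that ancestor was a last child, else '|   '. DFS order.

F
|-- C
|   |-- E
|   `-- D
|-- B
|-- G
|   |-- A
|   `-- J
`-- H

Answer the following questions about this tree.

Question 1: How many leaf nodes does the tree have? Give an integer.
Leaves (nodes with no children): A, B, D, E, H, J

Answer: 6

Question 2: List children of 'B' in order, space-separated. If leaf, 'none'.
Node B's children (from adjacency): (leaf)

Answer: none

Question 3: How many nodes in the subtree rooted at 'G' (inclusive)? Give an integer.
Answer: 3

Derivation:
Subtree rooted at G contains: A, G, J
Count = 3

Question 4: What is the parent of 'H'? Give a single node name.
Scan adjacency: H appears as child of F

Answer: F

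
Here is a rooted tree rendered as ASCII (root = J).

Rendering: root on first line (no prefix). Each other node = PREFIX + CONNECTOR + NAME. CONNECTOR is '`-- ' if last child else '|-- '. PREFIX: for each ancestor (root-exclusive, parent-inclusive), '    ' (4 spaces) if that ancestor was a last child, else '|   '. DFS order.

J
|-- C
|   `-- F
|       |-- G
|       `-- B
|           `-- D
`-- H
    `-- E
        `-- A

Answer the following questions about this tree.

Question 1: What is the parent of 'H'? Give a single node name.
Scan adjacency: H appears as child of J

Answer: J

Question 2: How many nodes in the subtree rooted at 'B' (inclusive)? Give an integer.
Subtree rooted at B contains: B, D
Count = 2

Answer: 2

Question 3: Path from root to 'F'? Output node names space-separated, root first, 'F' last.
Walk down from root: J -> C -> F

Answer: J C F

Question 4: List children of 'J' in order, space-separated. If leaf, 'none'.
Node J's children (from adjacency): C, H

Answer: C H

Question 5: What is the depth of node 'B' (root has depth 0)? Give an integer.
Answer: 3

Derivation:
Path from root to B: J -> C -> F -> B
Depth = number of edges = 3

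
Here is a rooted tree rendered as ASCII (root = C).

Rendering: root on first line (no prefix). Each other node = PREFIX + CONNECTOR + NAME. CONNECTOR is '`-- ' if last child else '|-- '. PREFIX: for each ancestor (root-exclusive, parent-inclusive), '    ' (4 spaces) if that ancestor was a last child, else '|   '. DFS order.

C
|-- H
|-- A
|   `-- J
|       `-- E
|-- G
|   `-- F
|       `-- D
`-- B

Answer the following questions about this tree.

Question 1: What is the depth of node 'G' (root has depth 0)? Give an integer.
Path from root to G: C -> G
Depth = number of edges = 1

Answer: 1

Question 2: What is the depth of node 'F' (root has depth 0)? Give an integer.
Path from root to F: C -> G -> F
Depth = number of edges = 2

Answer: 2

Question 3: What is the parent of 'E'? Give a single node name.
Answer: J

Derivation:
Scan adjacency: E appears as child of J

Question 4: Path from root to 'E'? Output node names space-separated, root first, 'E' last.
Answer: C A J E

Derivation:
Walk down from root: C -> A -> J -> E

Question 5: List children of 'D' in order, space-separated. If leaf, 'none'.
Node D's children (from adjacency): (leaf)

Answer: none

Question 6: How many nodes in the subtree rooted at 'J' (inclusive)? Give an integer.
Answer: 2

Derivation:
Subtree rooted at J contains: E, J
Count = 2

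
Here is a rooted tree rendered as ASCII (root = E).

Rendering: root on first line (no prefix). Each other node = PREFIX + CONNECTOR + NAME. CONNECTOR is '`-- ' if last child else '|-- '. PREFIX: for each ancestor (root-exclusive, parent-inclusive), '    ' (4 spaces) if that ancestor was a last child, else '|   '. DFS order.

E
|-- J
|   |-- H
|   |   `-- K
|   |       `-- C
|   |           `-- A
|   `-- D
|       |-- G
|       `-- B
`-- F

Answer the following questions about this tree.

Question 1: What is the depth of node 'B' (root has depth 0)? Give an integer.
Answer: 3

Derivation:
Path from root to B: E -> J -> D -> B
Depth = number of edges = 3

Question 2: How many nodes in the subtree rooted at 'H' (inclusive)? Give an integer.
Subtree rooted at H contains: A, C, H, K
Count = 4

Answer: 4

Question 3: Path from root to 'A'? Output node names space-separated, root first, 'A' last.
Walk down from root: E -> J -> H -> K -> C -> A

Answer: E J H K C A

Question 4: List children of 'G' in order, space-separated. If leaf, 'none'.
Node G's children (from adjacency): (leaf)

Answer: none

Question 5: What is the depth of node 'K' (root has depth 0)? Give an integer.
Path from root to K: E -> J -> H -> K
Depth = number of edges = 3

Answer: 3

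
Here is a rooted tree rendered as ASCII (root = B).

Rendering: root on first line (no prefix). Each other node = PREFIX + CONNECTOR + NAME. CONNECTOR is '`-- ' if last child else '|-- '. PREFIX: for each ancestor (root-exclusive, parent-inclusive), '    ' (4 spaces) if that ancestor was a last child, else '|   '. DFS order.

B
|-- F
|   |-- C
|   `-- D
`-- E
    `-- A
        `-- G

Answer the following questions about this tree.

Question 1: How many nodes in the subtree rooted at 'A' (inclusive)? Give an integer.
Subtree rooted at A contains: A, G
Count = 2

Answer: 2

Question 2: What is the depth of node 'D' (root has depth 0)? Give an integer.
Path from root to D: B -> F -> D
Depth = number of edges = 2

Answer: 2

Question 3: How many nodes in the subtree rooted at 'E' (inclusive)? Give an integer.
Subtree rooted at E contains: A, E, G
Count = 3

Answer: 3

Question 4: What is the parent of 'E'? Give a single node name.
Scan adjacency: E appears as child of B

Answer: B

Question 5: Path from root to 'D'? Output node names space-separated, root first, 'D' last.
Answer: B F D

Derivation:
Walk down from root: B -> F -> D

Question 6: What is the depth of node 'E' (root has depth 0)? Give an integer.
Answer: 1

Derivation:
Path from root to E: B -> E
Depth = number of edges = 1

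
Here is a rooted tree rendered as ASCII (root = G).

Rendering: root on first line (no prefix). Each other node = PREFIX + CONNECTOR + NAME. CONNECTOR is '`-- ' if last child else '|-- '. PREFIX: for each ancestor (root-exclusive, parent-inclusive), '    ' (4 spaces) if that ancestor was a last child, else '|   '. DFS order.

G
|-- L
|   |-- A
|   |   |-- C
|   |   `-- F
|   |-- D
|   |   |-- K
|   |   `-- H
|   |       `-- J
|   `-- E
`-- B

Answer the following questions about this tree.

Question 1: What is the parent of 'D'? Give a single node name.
Answer: L

Derivation:
Scan adjacency: D appears as child of L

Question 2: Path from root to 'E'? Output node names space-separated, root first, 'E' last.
Answer: G L E

Derivation:
Walk down from root: G -> L -> E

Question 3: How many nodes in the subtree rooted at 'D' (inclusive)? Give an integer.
Subtree rooted at D contains: D, H, J, K
Count = 4

Answer: 4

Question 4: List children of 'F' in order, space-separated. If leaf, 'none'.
Node F's children (from adjacency): (leaf)

Answer: none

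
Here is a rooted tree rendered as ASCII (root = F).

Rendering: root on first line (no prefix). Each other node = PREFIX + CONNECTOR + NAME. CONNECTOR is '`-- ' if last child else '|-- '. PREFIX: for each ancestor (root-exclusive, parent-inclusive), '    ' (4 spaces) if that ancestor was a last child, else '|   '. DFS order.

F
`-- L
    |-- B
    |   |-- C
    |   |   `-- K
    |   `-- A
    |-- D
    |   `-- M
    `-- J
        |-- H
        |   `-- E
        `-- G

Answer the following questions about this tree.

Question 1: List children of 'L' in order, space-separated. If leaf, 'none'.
Node L's children (from adjacency): B, D, J

Answer: B D J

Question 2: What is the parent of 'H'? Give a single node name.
Scan adjacency: H appears as child of J

Answer: J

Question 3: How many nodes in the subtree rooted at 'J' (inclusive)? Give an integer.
Subtree rooted at J contains: E, G, H, J
Count = 4

Answer: 4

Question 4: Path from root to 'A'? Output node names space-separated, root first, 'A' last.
Answer: F L B A

Derivation:
Walk down from root: F -> L -> B -> A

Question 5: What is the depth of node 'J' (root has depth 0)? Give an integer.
Path from root to J: F -> L -> J
Depth = number of edges = 2

Answer: 2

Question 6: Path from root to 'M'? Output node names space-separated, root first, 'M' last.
Answer: F L D M

Derivation:
Walk down from root: F -> L -> D -> M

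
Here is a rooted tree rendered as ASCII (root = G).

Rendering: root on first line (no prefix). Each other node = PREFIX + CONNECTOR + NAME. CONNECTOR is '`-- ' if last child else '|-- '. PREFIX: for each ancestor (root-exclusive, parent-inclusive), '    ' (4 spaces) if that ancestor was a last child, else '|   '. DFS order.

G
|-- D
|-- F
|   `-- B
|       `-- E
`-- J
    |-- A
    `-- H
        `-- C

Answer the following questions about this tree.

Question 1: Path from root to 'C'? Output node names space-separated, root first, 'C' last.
Walk down from root: G -> J -> H -> C

Answer: G J H C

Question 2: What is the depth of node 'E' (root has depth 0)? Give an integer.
Path from root to E: G -> F -> B -> E
Depth = number of edges = 3

Answer: 3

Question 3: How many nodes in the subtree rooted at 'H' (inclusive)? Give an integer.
Answer: 2

Derivation:
Subtree rooted at H contains: C, H
Count = 2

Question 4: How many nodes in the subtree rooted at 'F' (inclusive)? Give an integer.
Answer: 3

Derivation:
Subtree rooted at F contains: B, E, F
Count = 3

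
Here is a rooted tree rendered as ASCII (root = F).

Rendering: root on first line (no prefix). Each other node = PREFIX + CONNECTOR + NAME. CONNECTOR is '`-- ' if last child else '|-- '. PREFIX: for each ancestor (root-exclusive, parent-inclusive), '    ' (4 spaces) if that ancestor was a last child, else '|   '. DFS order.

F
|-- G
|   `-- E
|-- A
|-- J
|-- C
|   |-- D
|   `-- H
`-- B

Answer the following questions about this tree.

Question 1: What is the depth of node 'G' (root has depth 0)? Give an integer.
Path from root to G: F -> G
Depth = number of edges = 1

Answer: 1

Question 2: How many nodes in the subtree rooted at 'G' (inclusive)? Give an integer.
Answer: 2

Derivation:
Subtree rooted at G contains: E, G
Count = 2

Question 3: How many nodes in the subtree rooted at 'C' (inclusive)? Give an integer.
Subtree rooted at C contains: C, D, H
Count = 3

Answer: 3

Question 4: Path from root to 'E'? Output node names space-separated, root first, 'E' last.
Answer: F G E

Derivation:
Walk down from root: F -> G -> E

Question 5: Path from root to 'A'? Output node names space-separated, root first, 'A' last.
Answer: F A

Derivation:
Walk down from root: F -> A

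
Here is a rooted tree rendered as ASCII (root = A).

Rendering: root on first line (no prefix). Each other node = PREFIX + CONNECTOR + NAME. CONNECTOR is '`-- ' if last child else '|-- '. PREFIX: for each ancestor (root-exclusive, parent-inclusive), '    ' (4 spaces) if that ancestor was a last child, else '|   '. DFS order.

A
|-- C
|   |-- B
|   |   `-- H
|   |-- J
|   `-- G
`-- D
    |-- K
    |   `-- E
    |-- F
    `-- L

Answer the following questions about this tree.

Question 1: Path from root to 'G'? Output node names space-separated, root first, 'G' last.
Walk down from root: A -> C -> G

Answer: A C G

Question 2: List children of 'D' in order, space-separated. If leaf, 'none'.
Node D's children (from adjacency): K, F, L

Answer: K F L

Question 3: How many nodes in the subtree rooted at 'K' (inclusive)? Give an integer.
Subtree rooted at K contains: E, K
Count = 2

Answer: 2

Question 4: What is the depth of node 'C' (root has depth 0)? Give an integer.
Path from root to C: A -> C
Depth = number of edges = 1

Answer: 1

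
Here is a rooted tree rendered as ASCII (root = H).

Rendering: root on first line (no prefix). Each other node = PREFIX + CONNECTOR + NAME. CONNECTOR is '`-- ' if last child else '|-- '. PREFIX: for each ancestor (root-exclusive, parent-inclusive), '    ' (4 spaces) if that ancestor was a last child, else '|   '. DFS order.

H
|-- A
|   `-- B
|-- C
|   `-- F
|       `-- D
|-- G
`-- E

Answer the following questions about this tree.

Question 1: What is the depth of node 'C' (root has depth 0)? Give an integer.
Answer: 1

Derivation:
Path from root to C: H -> C
Depth = number of edges = 1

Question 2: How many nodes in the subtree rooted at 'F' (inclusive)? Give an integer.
Answer: 2

Derivation:
Subtree rooted at F contains: D, F
Count = 2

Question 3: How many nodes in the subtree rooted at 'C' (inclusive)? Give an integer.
Answer: 3

Derivation:
Subtree rooted at C contains: C, D, F
Count = 3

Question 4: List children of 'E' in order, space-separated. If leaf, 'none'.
Answer: none

Derivation:
Node E's children (from adjacency): (leaf)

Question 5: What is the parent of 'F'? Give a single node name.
Scan adjacency: F appears as child of C

Answer: C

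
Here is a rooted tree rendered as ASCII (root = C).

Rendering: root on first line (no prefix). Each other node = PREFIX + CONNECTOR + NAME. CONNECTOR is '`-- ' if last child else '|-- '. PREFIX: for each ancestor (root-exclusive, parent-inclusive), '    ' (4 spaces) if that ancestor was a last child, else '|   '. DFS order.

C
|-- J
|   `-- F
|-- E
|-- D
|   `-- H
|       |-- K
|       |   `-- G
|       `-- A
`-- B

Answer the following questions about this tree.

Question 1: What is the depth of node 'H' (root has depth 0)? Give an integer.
Path from root to H: C -> D -> H
Depth = number of edges = 2

Answer: 2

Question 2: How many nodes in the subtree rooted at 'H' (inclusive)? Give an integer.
Subtree rooted at H contains: A, G, H, K
Count = 4

Answer: 4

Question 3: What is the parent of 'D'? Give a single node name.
Answer: C

Derivation:
Scan adjacency: D appears as child of C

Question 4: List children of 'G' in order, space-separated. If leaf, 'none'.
Answer: none

Derivation:
Node G's children (from adjacency): (leaf)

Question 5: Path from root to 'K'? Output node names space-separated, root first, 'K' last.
Answer: C D H K

Derivation:
Walk down from root: C -> D -> H -> K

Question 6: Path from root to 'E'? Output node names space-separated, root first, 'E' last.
Answer: C E

Derivation:
Walk down from root: C -> E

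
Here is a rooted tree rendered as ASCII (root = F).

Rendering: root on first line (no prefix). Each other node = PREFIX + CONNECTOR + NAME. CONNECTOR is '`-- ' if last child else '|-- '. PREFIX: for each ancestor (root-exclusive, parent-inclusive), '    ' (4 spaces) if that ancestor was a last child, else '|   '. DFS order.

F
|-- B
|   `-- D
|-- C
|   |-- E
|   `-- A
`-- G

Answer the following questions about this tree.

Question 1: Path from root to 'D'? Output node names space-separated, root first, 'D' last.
Answer: F B D

Derivation:
Walk down from root: F -> B -> D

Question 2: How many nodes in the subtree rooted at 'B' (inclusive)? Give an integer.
Subtree rooted at B contains: B, D
Count = 2

Answer: 2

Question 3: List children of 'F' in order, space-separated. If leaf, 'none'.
Answer: B C G

Derivation:
Node F's children (from adjacency): B, C, G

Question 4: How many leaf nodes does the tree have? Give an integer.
Answer: 4

Derivation:
Leaves (nodes with no children): A, D, E, G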